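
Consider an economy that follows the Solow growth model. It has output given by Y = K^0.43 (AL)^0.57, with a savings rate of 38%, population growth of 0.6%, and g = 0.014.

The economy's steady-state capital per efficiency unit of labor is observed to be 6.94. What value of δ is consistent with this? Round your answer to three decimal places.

In steady state, investment equals break-even investment: s·k^α = (n + g + δ)·k.
So s / (n + g + δ) = (k*)^(1−α) = 6.94^0.57 = 3.0170.
Therefore n + g + δ = s / 3.0170 = 0.38 / 3.0170 = 0.1260, so δ = 0.1260 − 0.020 = 0.1060.

δ ≈ 0.106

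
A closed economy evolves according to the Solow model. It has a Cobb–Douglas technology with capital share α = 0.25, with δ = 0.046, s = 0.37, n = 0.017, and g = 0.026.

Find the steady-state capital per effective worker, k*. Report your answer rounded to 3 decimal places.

At the steady state, Δk = 0, so s·k^α = (n + g + δ)·k.
Dividing both sides by k: k^(1−α) = s / (n + g + δ).
k^0.75 = 0.37 / (0.017 + 0.026 + 0.046) = 0.37 / 0.089 = 4.1573
k* = 4.1573^(1/0.75) ≈ 6.6847

k* ≈ 6.685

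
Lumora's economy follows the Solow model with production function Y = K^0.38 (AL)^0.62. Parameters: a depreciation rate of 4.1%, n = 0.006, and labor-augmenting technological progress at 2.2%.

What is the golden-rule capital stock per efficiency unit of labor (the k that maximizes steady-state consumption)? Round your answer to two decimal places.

k_gold ≈ 15.67

The golden rule sets f'(k) = n + g + δ, i.e. α·k^(α−1) = n + g + δ.
So k^(1−α) = α / (n + g + δ) = 0.38 / 0.069 = 5.5072.
k_gold = 5.5072^(1/0.62) ≈ 15.6693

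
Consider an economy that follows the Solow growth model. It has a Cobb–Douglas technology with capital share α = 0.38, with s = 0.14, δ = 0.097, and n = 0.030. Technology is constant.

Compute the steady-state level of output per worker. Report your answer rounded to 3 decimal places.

y* = 1.062

Steady state requires s·f(k) = (n + δ)·k, i.e. s·k^α = (n + δ)·k.
Dividing both sides by k: k^(1−α) = s / (n + δ).
k^0.62 = 0.14 / (0.030 + 0.097) = 0.14 / 0.127 = 1.1024
k* = 1.1024^(1/0.62) ≈ 1.1703
y* = (k*)^α = 1.1703^0.38 ≈ 1.0616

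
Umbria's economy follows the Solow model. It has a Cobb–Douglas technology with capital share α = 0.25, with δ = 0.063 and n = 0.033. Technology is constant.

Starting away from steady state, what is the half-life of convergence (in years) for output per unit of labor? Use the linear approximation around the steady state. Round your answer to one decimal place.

Near the steady state the convergence rate is λ = (1 − α)(n + δ).
λ = (1 − 0.25) × 0.096 = 0.75 × 0.096 = 0.0720
Half-life = ln 2 / λ = 0.6931 / 0.0720 ≈ 9.63 years

about 9.6 years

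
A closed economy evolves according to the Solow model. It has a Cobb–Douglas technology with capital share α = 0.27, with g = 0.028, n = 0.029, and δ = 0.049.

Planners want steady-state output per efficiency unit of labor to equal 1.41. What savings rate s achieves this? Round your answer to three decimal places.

s ≈ 0.268

In steady state, investment equals break-even investment: s·k^α = (n + g + δ)·k.
Since y* = [s/(n + g + δ)]^(α/(1−α)), we have s/(n + g + δ) = (y*)^((1−α)/α) = 1.41^2.7037 = 2.5319.
Therefore s = 2.5319 × (n + g + δ) = 2.5319 × 0.106 = 0.2684.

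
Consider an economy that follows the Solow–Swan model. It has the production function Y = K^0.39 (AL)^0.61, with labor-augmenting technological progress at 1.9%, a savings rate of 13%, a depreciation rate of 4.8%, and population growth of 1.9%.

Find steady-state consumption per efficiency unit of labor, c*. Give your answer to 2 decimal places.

In steady state, investment equals break-even investment: s·k^α = (n + g + δ)·k.
Rearranging, k^(1−α) = s / (n + g + δ).
k^0.61 = 0.13 / (0.019 + 0.019 + 0.048) = 0.13 / 0.086 = 1.5116
k* = 1.5116^(1/0.61) ≈ 1.9686
y* = (k*)^α = 1.9686^0.39 ≈ 1.3023
c* = (1 − s)·y* = (1 − 0.13) × 1.3023 ≈ 1.1330

c* ≈ 1.13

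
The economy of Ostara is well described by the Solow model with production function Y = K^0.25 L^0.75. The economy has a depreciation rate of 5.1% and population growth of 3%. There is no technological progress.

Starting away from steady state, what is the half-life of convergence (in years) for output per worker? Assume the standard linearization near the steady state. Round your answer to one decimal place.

Near the steady state the convergence rate is λ = (1 − α)(n + δ).
λ = (1 − 0.25) × 0.081 = 0.75 × 0.081 = 0.06075
Half-life = ln 2 / λ = 0.6931 / 0.06075 ≈ 11.41 years

t_½ ≈ 11.4 years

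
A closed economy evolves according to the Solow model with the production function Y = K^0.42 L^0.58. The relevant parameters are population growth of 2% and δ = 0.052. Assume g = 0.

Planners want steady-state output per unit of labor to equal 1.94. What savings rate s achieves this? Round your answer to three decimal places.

Steady state requires s·f(k) = (n + δ)·k, i.e. s·k^α = (n + δ)·k.
Since y* = [s/(n + δ)]^(α/(1−α)), we have s/(n + δ) = (y*)^((1−α)/α) = 1.94^1.381 = 2.4972.
Therefore s = 2.4972 × (n + δ) = 2.4972 × 0.072 = 0.1798.

s ≈ 0.180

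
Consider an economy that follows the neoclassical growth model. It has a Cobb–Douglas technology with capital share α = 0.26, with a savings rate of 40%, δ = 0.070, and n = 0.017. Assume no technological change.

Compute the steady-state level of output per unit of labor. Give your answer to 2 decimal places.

In steady state, investment equals break-even investment: s·k^α = (n + δ)·k.
Rearranging, k^(1−α) = s / (n + δ).
k^0.74 = 0.40 / (0.017 + 0.070) = 0.40 / 0.087 = 4.5977
k* = 4.5977^(1/0.74) ≈ 7.8582
y* = (k*)^α = 7.8582^0.26 ≈ 1.7092

y* = 1.71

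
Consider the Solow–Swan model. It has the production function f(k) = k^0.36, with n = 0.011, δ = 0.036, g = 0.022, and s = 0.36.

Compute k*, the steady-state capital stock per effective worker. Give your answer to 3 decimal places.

k* = 13.214

In steady state, investment equals break-even investment: s·k^α = (n + g + δ)·k.
Rearranging, k^(1−α) = s / (n + g + δ).
k^0.64 = 0.36 / (0.011 + 0.022 + 0.036) = 0.36 / 0.069 = 5.2174
k* = 5.2174^(1/0.64) ≈ 13.2136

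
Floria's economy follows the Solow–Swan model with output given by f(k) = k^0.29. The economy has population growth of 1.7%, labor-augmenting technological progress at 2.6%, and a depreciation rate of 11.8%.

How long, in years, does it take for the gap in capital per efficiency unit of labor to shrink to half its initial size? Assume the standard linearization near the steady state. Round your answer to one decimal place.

about 6.1 years

Near the steady state the convergence rate is λ = (1 − α)(n + g + δ).
λ = (1 − 0.29) × 0.161 = 0.71 × 0.161 = 0.11431
Half-life = ln 2 / λ = 0.6931 / 0.11431 ≈ 6.06 years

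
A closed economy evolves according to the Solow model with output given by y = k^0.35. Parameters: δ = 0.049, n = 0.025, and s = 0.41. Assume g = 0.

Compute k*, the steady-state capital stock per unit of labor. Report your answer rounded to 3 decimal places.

At the steady state, Δk = 0, so s·k^α = (n + δ)·k.
Dividing both sides by k: k^(1−α) = s / (n + δ).
k^0.65 = 0.41 / (0.025 + 0.049) = 0.41 / 0.074 = 5.5405
k* = 5.5405^(1/0.65) ≈ 13.9290

k* = 13.929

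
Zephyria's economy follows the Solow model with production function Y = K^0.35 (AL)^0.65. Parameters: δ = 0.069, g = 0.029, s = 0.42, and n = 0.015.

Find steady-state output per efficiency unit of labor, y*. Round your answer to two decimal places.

y* = 2.03

Steady state requires s·f(k) = (n + g + δ)·k, i.e. s·k^α = (n + g + δ)·k.
Dividing both sides by k: k^(1−α) = s / (n + g + δ).
k^0.65 = 0.42 / (0.015 + 0.029 + 0.069) = 0.42 / 0.113 = 3.7168
k* = 3.7168^(1/0.65) ≈ 7.5367
y* = (k*)^α = 7.5367^0.35 ≈ 2.0277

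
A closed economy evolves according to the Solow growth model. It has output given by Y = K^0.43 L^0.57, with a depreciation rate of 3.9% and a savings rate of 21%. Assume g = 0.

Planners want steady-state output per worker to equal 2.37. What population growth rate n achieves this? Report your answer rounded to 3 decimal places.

n ≈ 0.028

Steady state requires s·f(k) = (n + δ)·k, i.e. s·k^α = (n + δ)·k.
Since y* = [s/(n + δ)]^(α/(1−α)), we have s/(n + δ) = (y*)^((1−α)/α) = 2.37^1.3256 = 3.1388.
Therefore n + δ = s / 3.1388 = 0.21 / 3.1388 = 0.0669, so n = 0.0669 − 0.039 = 0.0279.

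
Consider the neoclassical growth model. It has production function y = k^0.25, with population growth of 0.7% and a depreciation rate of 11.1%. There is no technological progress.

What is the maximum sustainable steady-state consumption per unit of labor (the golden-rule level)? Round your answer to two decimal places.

At the golden rule, f'(k) = n + δ, so α·k^(α−1) = n + δ and k_gold = (α/(n + δ))^(1/(1−α)).
k_gold = (0.25/0.118)^(1/0.75) = 2.1186^1.3333 ≈ 2.7210
c_gold = f(k_gold) − (n + δ)·k_gold = 1.2843 − 0.118×2.7210 ≈ 0.9632

c_gold ≈ 0.96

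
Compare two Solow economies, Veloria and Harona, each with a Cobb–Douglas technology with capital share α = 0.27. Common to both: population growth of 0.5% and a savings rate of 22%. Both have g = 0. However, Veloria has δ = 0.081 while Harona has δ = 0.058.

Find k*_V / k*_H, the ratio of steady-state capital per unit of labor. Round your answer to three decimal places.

Steady-state k* = [s/(n + δ)]^(1/(1−α)), so the ratio is [ (s_V/(n + δ)_V) / (s_H/(n + δ)_H) ]^1.3699.
s_V/(n + δ)_V = 0.22/0.086 = 2.5581; s_H/(n + δ)_H = 0.22/0.063 = 3.4921.
Ratio = (2.5581/3.4921)^1.3699 = 0.7325^1.3699 ≈ 0.6528

ratio ≈ 0.653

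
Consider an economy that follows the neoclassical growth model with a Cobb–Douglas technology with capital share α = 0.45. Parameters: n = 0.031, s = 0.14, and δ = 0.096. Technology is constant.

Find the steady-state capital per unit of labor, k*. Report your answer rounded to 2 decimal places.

k* ≈ 1.19

In steady state, investment equals break-even investment: s·k^α = (n + δ)·k.
Rearranging, k^(1−α) = s / (n + δ).
k^0.55 = 0.14 / (0.031 + 0.096) = 0.14 / 0.127 = 1.1024
k* = 1.1024^(1/0.55) ≈ 1.1939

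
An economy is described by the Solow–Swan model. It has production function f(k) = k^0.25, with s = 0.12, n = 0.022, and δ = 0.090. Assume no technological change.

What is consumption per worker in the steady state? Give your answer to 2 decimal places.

c* ≈ 0.90

Steady state requires s·f(k) = (n + δ)·k, i.e. s·k^α = (n + δ)·k.
Dividing both sides by k: k^(1−α) = s / (n + δ).
k^0.75 = 0.12 / (0.022 + 0.090) = 0.12 / 0.112 = 1.0714
k* = 1.0714^(1/0.75) ≈ 1.0963
y* = (k*)^α = 1.0963^0.25 ≈ 1.0233
c* = (1 − s)·y* = (1 − 0.12) × 1.0233 ≈ 0.9005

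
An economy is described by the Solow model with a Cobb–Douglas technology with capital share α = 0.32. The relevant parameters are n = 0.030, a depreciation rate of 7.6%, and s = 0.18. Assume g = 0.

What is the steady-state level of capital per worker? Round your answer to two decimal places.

k* ≈ 2.18

Steady state requires s·f(k) = (n + δ)·k, i.e. s·k^α = (n + δ)·k.
Rearranging, k^(1−α) = s / (n + δ).
k^0.68 = 0.18 / (0.030 + 0.076) = 0.18 / 0.106 = 1.6981
k* = 1.6981^(1/0.68) ≈ 2.1786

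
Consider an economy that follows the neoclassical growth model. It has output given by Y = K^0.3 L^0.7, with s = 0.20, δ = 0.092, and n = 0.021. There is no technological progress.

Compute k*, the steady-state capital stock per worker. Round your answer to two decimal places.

k* ≈ 2.26

In steady state, investment equals break-even investment: s·k^α = (n + δ)·k.
Dividing both sides by k: k^(1−α) = s / (n + δ).
k^0.7 = 0.20 / (0.021 + 0.092) = 0.20 / 0.113 = 1.7699
k* = 1.7699^(1/0.7) ≈ 2.2605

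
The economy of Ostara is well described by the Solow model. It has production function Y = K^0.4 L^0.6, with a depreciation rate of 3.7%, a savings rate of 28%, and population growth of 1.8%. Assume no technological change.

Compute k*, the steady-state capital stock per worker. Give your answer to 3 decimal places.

At the steady state, Δk = 0, so s·k^α = (n + δ)·k.
Rearranging, k^(1−α) = s / (n + δ).
k^0.6 = 0.28 / (0.018 + 0.037) = 0.28 / 0.055 = 5.0909
k* = 5.0909^(1/0.6) ≈ 15.0658

k* ≈ 15.066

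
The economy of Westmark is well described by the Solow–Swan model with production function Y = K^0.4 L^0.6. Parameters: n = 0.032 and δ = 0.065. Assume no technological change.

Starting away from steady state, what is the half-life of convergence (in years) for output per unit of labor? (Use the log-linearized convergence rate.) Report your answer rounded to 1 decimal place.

Near the steady state the convergence rate is λ = (1 − α)(n + δ).
λ = (1 − 0.4) × 0.097 = 0.6 × 0.097 = 0.0582
Half-life = ln 2 / λ = 0.6931 / 0.0582 ≈ 11.91 years

t_½ ≈ 11.9 years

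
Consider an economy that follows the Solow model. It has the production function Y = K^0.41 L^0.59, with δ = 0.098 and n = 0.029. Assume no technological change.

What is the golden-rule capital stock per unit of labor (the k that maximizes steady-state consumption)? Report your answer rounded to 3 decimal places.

The golden rule sets f'(k) = n + δ, i.e. α·k^(α−1) = n + δ.
So k^(1−α) = α / (n + δ) = 0.41 / 0.127 = 3.2283.
k_gold = 3.2283^(1/0.59) ≈ 7.2890

k_gold ≈ 7.289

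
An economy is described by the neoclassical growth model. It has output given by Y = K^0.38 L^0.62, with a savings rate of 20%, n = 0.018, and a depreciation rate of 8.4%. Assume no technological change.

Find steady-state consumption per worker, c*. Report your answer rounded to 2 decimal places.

c* ≈ 1.21

In steady state, investment equals break-even investment: s·k^α = (n + δ)·k.
Dividing both sides by k: k^(1−α) = s / (n + δ).
k^0.62 = 0.20 / (0.018 + 0.084) = 0.20 / 0.102 = 1.9608
k* = 1.9608^(1/0.62) ≈ 2.9626
y* = (k*)^α = 2.9626^0.38 ≈ 1.5109
c* = (1 − s)·y* = (1 − 0.20) × 1.5109 ≈ 1.2087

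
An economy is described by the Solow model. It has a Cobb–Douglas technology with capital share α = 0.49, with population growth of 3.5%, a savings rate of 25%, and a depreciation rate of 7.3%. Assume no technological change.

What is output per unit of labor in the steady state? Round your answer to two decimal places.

Steady state requires s·f(k) = (n + δ)·k, i.e. s·k^α = (n + δ)·k.
Dividing both sides by k: k^(1−α) = s / (n + δ).
k^0.51 = 0.25 / (0.035 + 0.073) = 0.25 / 0.108 = 2.3148
k* = 2.3148^(1/0.51) ≈ 5.1848
y* = (k*)^α = 5.1848^0.49 ≈ 2.2398

y* = 2.24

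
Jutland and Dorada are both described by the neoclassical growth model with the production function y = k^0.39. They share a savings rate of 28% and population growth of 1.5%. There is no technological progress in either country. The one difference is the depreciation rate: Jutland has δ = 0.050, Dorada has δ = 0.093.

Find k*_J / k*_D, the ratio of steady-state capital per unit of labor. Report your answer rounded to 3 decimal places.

k*_J / k*_D ≈ 2.299

Steady-state k* = [s/(n + δ)]^(1/(1−α)), so the ratio is [ (s_J/(n + δ)_J) / (s_D/(n + δ)_D) ]^1.6393.
s_J/(n + δ)_J = 0.28/0.065 = 4.3077; s_D/(n + δ)_D = 0.28/0.108 = 2.5926.
Ratio = (4.3077/2.5926)^1.6393 = 1.6615^1.6393 ≈ 2.2986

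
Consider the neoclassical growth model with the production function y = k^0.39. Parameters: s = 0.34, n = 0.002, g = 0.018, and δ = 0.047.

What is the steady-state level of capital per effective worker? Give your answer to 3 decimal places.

In steady state, investment equals break-even investment: s·k^α = (n + g + δ)·k.
Dividing both sides by k: k^(1−α) = s / (n + g + δ).
k^0.61 = 0.34 / (0.002 + 0.018 + 0.047) = 0.34 / 0.067 = 5.0746
k* = 5.0746^(1/0.61) ≈ 14.3350

k* = 14.335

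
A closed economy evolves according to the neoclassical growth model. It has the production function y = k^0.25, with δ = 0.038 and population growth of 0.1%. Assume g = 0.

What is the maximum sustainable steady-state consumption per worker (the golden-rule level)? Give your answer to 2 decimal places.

At the golden rule, f'(k) = n + δ, so α·k^(α−1) = n + δ and k_gold = (α/(n + δ))^(1/(1−α)).
k_gold = (0.25/0.039)^(1/0.75) = 6.4103^1.3333 ≈ 11.9072
c_gold = f(k_gold) − (n + δ)·k_gold = 1.8576 − 0.039×11.9072 ≈ 1.3932

c_gold ≈ 1.39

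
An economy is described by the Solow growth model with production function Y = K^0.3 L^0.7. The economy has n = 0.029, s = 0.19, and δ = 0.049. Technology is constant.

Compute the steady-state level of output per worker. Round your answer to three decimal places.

y* ≈ 1.465

Steady state requires s·f(k) = (n + δ)·k, i.e. s·k^α = (n + δ)·k.
Dividing both sides by k: k^(1−α) = s / (n + δ).
k^0.7 = 0.19 / (0.029 + 0.049) = 0.19 / 0.078 = 2.4359
k* = 2.4359^(1/0.7) ≈ 3.5676
y* = (k*)^α = 3.5676^0.3 ≈ 1.4646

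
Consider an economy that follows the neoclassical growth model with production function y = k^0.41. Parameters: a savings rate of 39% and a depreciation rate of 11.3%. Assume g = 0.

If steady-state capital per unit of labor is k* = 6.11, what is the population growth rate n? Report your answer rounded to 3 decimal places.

In steady state, investment equals break-even investment: s·k^α = (n + δ)·k.
So s / (n + δ) = (k*)^(1−α) = 6.11^0.59 = 2.9091.
Therefore n + δ = s / 2.9091 = 0.39 / 2.9091 = 0.1341, so n = 0.1341 − 0.113 = 0.0211.

n ≈ 0.021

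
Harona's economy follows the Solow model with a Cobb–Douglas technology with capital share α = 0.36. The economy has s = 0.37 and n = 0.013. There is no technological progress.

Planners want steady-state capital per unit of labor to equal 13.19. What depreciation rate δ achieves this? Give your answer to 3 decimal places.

At the steady state, Δk = 0, so s·k^α = (n + δ)·k.
So s / (n + δ) = (k*)^(1−α) = 13.19^0.64 = 5.2114.
Therefore n + δ = s / 5.2114 = 0.37 / 5.2114 = 0.0710, so δ = 0.0710 − 0.013 = 0.0580.

δ ≈ 0.058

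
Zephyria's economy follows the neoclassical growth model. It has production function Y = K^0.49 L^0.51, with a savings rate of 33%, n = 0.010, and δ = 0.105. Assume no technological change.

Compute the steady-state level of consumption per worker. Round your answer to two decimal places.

Steady state requires s·f(k) = (n + δ)·k, i.e. s·k^α = (n + δ)·k.
Dividing both sides by k: k^(1−α) = s / (n + δ).
k^0.51 = 0.33 / (0.010 + 0.105) = 0.33 / 0.115 = 2.8696
k* = 2.8696^(1/0.51) ≈ 7.9011
y* = (k*)^α = 7.9011^0.49 ≈ 2.7534
c* = (1 − s)·y* = (1 − 0.33) × 2.7534 ≈ 1.8448

c* = 1.84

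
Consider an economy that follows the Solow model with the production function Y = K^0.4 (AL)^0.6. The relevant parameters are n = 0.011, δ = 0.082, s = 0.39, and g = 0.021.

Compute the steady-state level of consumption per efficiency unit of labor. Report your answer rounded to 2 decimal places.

Steady state requires s·f(k) = (n + g + δ)·k, i.e. s·k^α = (n + g + δ)·k.
Dividing both sides by k: k^(1−α) = s / (n + g + δ).
k^0.6 = 0.39 / (0.011 + 0.021 + 0.082) = 0.39 / 0.114 = 3.4211
k* = 3.4211^(1/0.6) ≈ 7.7674
y* = (k*)^α = 7.7674^0.4 ≈ 2.2704
c* = (1 − s)·y* = (1 − 0.39) × 2.2704 ≈ 1.3849

c* ≈ 1.38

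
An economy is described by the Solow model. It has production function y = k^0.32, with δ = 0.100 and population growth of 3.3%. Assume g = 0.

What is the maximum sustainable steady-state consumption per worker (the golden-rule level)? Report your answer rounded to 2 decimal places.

At the golden rule, f'(k) = n + δ, so α·k^(α−1) = n + δ and k_gold = (α/(n + δ))^(1/(1−α)).
k_gold = (0.32/0.133)^(1/0.68) = 2.4060^1.4706 ≈ 3.6369
c_gold = f(k_gold) − (n + δ)·k_gold = 1.5116 − 0.133×3.6369 ≈ 1.0279

c_gold ≈ 1.03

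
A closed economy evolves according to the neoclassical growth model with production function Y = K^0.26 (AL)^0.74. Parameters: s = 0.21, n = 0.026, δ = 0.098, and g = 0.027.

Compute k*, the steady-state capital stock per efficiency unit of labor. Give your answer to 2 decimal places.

At the steady state, Δk = 0, so s·k^α = (n + g + δ)·k.
Rearranging, k^(1−α) = s / (n + g + δ).
k^0.74 = 0.21 / (0.026 + 0.027 + 0.098) = 0.21 / 0.151 = 1.3907
k* = 1.3907^(1/0.74) ≈ 1.5616

k* = 1.56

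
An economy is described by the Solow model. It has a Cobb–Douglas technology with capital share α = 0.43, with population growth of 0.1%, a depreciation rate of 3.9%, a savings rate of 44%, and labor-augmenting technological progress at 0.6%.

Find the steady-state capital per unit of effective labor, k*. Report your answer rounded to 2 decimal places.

In steady state, investment equals break-even investment: s·k^α = (n + g + δ)·k.
Dividing both sides by k: k^(1−α) = s / (n + g + δ).
k^0.57 = 0.44 / (0.001 + 0.006 + 0.039) = 0.44 / 0.046 = 9.5652
k* = 9.5652^(1/0.57) ≈ 52.5431

k* = 52.54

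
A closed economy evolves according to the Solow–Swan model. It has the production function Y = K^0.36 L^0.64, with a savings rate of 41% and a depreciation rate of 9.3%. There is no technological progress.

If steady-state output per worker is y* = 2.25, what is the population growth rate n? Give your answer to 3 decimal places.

At the steady state, Δk = 0, so s·k^α = (n + δ)·k.
Since y* = [s/(n + δ)]^(α/(1−α)), we have s/(n + δ) = (y*)^((1−α)/α) = 2.25^1.7778 = 4.2278.
Therefore n + δ = s / 4.2278 = 0.41 / 4.2278 = 0.0970, so n = 0.0970 − 0.093 = 0.0040.

n ≈ 0.004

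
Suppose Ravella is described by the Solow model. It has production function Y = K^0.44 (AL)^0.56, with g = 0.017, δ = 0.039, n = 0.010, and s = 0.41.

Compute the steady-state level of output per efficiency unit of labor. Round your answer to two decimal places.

Steady state requires s·f(k) = (n + g + δ)·k, i.e. s·k^α = (n + g + δ)·k.
Dividing both sides by k: k^(1−α) = s / (n + g + δ).
k^0.56 = 0.41 / (0.010 + 0.017 + 0.039) = 0.41 / 0.066 = 6.2121
k* = 6.2121^(1/0.56) ≈ 26.0914
y* = (k*)^α = 26.0914^0.44 ≈ 4.2001

y* ≈ 4.20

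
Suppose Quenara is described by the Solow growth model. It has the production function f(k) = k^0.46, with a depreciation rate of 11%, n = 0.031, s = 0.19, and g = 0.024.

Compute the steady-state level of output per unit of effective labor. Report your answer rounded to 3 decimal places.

At the steady state, Δk = 0, so s·k^α = (n + g + δ)·k.
Rearranging, k^(1−α) = s / (n + g + δ).
k^0.54 = 0.19 / (0.031 + 0.024 + 0.110) = 0.19 / 0.165 = 1.1515
k* = 1.1515^(1/0.54) ≈ 1.2985
y* = (k*)^α = 1.2985^0.46 ≈ 1.1277

y* = 1.128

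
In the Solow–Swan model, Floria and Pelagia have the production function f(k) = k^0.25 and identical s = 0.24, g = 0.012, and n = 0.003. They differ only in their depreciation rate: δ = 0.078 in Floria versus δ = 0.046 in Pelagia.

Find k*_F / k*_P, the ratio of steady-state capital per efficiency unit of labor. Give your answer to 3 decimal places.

Steady-state k* = [s/(n + g + δ)]^(1/(1−α)), so the ratio is [ (s_F/(n + g + δ)_F) / (s_P/(n + g + δ)_P) ]^1.3333.
s_F/(n + g + δ)_F = 0.24/0.093 = 2.5806; s_P/(n + g + δ)_P = 0.24/0.061 = 3.9344.
Ratio = (2.5806/3.9344)^1.3333 = 0.6559^1.3333 ≈ 0.5699

k*_F / k*_P ≈ 0.570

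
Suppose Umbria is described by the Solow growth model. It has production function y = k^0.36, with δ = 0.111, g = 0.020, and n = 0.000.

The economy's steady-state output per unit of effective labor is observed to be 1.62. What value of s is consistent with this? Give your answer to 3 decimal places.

At the steady state, Δk = 0, so s·k^α = (n + g + δ)·k.
Since y* = [s/(n + g + δ)]^(α/(1−α)), we have s/(n + g + δ) = (y*)^((1−α)/α) = 1.62^1.7778 = 2.3576.
Therefore s = 2.3576 × (n + g + δ) = 2.3576 × 0.131 = 0.3088.

s ≈ 0.309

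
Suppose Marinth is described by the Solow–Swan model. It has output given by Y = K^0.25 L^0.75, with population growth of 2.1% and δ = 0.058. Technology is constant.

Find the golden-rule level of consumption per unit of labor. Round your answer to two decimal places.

At the golden rule, f'(k) = n + δ, so α·k^(α−1) = n + δ and k_gold = (α/(n + δ))^(1/(1−α)).
k_gold = (0.25/0.079)^(1/0.75) = 3.1646^1.3333 ≈ 4.6460
c_gold = f(k_gold) − (n + δ)·k_gold = 1.4681 − 0.079×4.6460 ≈ 1.1011

c_gold ≈ 1.10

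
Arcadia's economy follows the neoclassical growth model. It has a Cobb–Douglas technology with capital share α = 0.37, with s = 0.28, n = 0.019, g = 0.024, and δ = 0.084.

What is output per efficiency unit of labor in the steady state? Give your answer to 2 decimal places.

Steady state requires s·f(k) = (n + g + δ)·k, i.e. s·k^α = (n + g + δ)·k.
Rearranging, k^(1−α) = s / (n + g + δ).
k^0.63 = 0.28 / (0.019 + 0.024 + 0.084) = 0.28 / 0.127 = 2.2047
k* = 2.2047^(1/0.63) ≈ 3.5075
y* = (k*)^α = 3.5075^0.37 ≈ 1.5909

y* = 1.59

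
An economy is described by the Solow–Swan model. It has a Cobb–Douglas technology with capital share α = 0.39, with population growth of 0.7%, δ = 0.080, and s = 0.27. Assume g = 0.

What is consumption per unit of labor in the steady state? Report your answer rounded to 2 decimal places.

At the steady state, Δk = 0, so s·k^α = (n + δ)·k.
Dividing both sides by k: k^(1−α) = s / (n + δ).
k^0.61 = 0.27 / (0.007 + 0.080) = 0.27 / 0.087 = 3.1034
k* = 3.1034^(1/0.61) ≈ 6.4016
y* = (k*)^α = 6.4016^0.39 ≈ 2.0628
c* = (1 − s)·y* = (1 − 0.27) × 2.0628 ≈ 1.5058

c* ≈ 1.51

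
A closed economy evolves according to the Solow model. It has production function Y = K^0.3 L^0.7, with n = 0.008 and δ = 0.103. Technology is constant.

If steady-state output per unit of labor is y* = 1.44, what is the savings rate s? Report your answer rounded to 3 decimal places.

s ≈ 0.260

Steady state requires s·f(k) = (n + δ)·k, i.e. s·k^α = (n + δ)·k.
Since y* = [s/(n + δ)]^(α/(1−α)), we have s/(n + δ) = (y*)^((1−α)/α) = 1.44^2.3333 = 2.3416.
Therefore s = 2.3416 × (n + δ) = 2.3416 × 0.111 = 0.2599.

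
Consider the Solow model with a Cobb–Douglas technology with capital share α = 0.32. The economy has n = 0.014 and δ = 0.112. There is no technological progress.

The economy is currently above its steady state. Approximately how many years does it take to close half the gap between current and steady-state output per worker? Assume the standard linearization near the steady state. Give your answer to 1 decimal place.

Near the steady state the convergence rate is λ = (1 − α)(n + δ).
λ = (1 − 0.32) × 0.126 = 0.68 × 0.126 = 0.08568
Half-life = ln 2 / λ = 0.6931 / 0.08568 ≈ 8.09 years

t_½ ≈ 8.1 years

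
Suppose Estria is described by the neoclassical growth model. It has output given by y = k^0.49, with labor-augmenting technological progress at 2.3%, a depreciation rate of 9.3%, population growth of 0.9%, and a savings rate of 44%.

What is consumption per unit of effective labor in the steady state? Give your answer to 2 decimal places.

Steady state requires s·f(k) = (n + g + δ)·k, i.e. s·k^α = (n + g + δ)·k.
Dividing both sides by k: k^(1−α) = s / (n + g + δ).
k^0.51 = 0.44 / (0.009 + 0.023 + 0.093) = 0.44 / 0.125 = 3.5200
k* = 3.5200^(1/0.51) ≈ 11.7938
y* = (k*)^α = 11.7938^0.49 ≈ 3.3505
c* = (1 − s)·y* = (1 − 0.44) × 3.3505 ≈ 1.8763

c* = 1.88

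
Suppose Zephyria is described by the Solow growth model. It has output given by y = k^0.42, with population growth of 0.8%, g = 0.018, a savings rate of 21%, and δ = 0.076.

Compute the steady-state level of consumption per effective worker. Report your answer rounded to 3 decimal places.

c* = 1.333

Steady state requires s·f(k) = (n + g + δ)·k, i.e. s·k^α = (n + g + δ)·k.
Rearranging, k^(1−α) = s / (n + g + δ).
k^0.58 = 0.21 / (0.008 + 0.018 + 0.076) = 0.21 / 0.102 = 2.0588
k* = 2.0588^(1/0.58) ≈ 3.4731
y* = (k*)^α = 3.4731^0.42 ≈ 1.6869
c* = (1 − s)·y* = (1 − 0.21) × 1.6869 ≈ 1.3327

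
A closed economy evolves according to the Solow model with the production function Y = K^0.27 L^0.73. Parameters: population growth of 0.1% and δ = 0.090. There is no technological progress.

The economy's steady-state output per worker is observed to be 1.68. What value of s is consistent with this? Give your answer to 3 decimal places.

Steady state requires s·f(k) = (n + δ)·k, i.e. s·k^α = (n + δ)·k.
Since y* = [s/(n + δ)]^(α/(1−α)), we have s/(n + δ) = (y*)^((1−α)/α) = 1.68^2.7037 = 4.0660.
Therefore s = 4.0660 × (n + δ) = 4.0660 × 0.091 = 0.3700.

s ≈ 0.370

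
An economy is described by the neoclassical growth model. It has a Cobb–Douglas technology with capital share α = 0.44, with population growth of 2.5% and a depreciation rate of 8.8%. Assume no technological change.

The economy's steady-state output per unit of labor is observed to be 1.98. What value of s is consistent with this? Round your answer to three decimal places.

s ≈ 0.270

In steady state, investment equals break-even investment: s·k^α = (n + δ)·k.
Since y* = [s/(n + δ)]^(α/(1−α)), we have s/(n + δ) = (y*)^((1−α)/α) = 1.98^1.2727 = 2.3854.
Therefore s = 2.3854 × (n + δ) = 2.3854 × 0.113 = 0.2696.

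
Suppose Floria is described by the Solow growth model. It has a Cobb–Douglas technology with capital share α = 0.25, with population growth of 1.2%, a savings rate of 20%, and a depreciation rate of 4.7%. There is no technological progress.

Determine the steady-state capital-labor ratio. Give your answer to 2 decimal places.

k* = 5.09

Steady state requires s·f(k) = (n + δ)·k, i.e. s·k^α = (n + δ)·k.
Dividing both sides by k: k^(1−α) = s / (n + δ).
k^0.75 = 0.20 / (0.012 + 0.047) = 0.20 / 0.059 = 3.3898
k* = 3.3898^(1/0.75) ≈ 5.0921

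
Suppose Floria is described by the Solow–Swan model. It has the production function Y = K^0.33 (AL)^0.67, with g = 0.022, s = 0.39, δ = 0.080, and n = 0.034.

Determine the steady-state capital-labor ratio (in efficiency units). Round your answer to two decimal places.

In steady state, investment equals break-even investment: s·k^α = (n + g + δ)·k.
Rearranging, k^(1−α) = s / (n + g + δ).
k^0.67 = 0.39 / (0.034 + 0.022 + 0.080) = 0.39 / 0.136 = 2.8676
k* = 2.8676^(1/0.67) ≈ 4.8180

k* ≈ 4.82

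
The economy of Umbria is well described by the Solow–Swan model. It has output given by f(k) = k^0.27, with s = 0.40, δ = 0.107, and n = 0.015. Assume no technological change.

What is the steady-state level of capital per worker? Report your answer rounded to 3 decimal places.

At the steady state, Δk = 0, so s·k^α = (n + δ)·k.
Rearranging, k^(1−α) = s / (n + δ).
k^0.73 = 0.40 / (0.015 + 0.107) = 0.40 / 0.122 = 3.2787
k* = 3.2787^(1/0.73) ≈ 5.0868

k* = 5.087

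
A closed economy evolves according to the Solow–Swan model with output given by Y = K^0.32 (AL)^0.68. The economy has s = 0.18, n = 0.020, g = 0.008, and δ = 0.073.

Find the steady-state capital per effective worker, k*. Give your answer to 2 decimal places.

At the steady state, Δk = 0, so s·k^α = (n + g + δ)·k.
Dividing both sides by k: k^(1−α) = s / (n + g + δ).
k^0.68 = 0.18 / (0.020 + 0.008 + 0.073) = 0.18 / 0.101 = 1.7822
k* = 1.7822^(1/0.68) ≈ 2.3391

k* = 2.34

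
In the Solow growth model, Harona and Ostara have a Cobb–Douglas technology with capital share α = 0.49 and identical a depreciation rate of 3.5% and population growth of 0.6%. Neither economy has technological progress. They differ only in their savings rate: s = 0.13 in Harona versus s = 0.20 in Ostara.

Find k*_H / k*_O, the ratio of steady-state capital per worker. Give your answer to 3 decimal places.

ratio ≈ 0.430

Steady-state k* = [s/(n + δ)]^(1/(1−α)), so the ratio is [ (s_H/(n + δ)_H) / (s_O/(n + δ)_O) ]^1.9608.
s_H/(n + δ)_H = 0.13/0.041 = 3.1707; s_O/(n + δ)_O = 0.20/0.041 = 4.8780.
Ratio = (3.1707/4.8780)^1.9608 = 0.6500^1.9608 ≈ 0.4297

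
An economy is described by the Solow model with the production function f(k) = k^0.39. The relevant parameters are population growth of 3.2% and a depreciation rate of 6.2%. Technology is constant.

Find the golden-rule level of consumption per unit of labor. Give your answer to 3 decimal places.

At the golden rule, f'(k) = n + δ, so α·k^(α−1) = n + δ and k_gold = (α/(n + δ))^(1/(1−α)).
k_gold = (0.39/0.094)^(1/0.61) = 4.1489^1.6393 ≈ 10.3033
c_gold = f(k_gold) − (n + δ)·k_gold = 2.4835 − 0.094×10.3033 ≈ 1.5150

c_gold ≈ 1.515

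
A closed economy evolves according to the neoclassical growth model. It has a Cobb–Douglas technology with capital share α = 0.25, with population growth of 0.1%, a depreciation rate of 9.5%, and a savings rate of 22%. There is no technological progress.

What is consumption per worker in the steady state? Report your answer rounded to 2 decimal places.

Steady state requires s·f(k) = (n + δ)·k, i.e. s·k^α = (n + δ)·k.
Rearranging, k^(1−α) = s / (n + δ).
k^0.75 = 0.22 / (0.001 + 0.095) = 0.22 / 0.096 = 2.2917
k* = 2.2917^(1/0.75) ≈ 3.0214
y* = (k*)^α = 3.0214^0.25 ≈ 1.3184
c* = (1 − s)·y* = (1 − 0.22) × 1.3184 ≈ 1.0284

c* = 1.03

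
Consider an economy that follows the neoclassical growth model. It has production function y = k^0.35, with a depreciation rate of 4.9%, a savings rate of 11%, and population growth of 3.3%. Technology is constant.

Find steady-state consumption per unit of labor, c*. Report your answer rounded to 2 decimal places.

c* ≈ 1.04

At the steady state, Δk = 0, so s·k^α = (n + δ)·k.
Rearranging, k^(1−α) = s / (n + δ).
k^0.65 = 0.11 / (0.033 + 0.049) = 0.11 / 0.082 = 1.3415
k* = 1.3415^(1/0.65) ≈ 1.5714
y* = (k*)^α = 1.5714^0.35 ≈ 1.1714
c* = (1 − s)·y* = (1 − 0.11) × 1.1714 ≈ 1.0425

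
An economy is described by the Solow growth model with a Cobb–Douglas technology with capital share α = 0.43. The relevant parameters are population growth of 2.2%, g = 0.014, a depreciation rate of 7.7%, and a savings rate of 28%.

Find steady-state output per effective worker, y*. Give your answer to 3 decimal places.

Steady state requires s·f(k) = (n + g + δ)·k, i.e. s·k^α = (n + g + δ)·k.
Rearranging, k^(1−α) = s / (n + g + δ).
k^0.57 = 0.28 / (0.022 + 0.014 + 0.077) = 0.28 / 0.113 = 2.4779
k* = 2.4779^(1/0.57) ≈ 4.9133
y* = (k*)^α = 4.9133^0.43 ≈ 1.9829

y* ≈ 1.983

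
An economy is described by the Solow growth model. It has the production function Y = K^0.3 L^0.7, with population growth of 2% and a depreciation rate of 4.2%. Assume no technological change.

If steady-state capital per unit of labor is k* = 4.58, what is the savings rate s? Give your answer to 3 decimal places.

Steady state requires s·f(k) = (n + δ)·k, i.e. s·k^α = (n + δ)·k.
So s / (n + δ) = (k*)^(1−α) = 4.58^0.7 = 2.9014.
Therefore s = 2.9014 × (n + δ) = 2.9014 × 0.062 = 0.1799.

s ≈ 0.180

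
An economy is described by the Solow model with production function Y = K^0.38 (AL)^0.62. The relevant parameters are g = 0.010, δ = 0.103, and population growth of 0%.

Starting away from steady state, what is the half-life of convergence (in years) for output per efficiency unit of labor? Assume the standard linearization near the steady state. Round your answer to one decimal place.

t_½ ≈ 9.9 years

Near the steady state the convergence rate is λ = (1 − α)(n + g + δ).
λ = (1 − 0.38) × 0.113 = 0.62 × 0.113 = 0.07006
Half-life = ln 2 / λ = 0.6931 / 0.07006 ≈ 9.89 years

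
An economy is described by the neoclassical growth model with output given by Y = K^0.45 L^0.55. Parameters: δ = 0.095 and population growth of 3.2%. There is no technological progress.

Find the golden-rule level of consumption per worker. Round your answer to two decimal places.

c_gold ≈ 1.55

At the golden rule, f'(k) = n + δ, so α·k^(α−1) = n + δ and k_gold = (α/(n + δ))^(1/(1−α)).
k_gold = (0.45/0.127)^(1/0.55) = 3.5433^1.8182 ≈ 9.9755
c_gold = f(k_gold) − (n + δ)·k_gold = 2.8153 − 0.127×9.9755 ≈ 1.5484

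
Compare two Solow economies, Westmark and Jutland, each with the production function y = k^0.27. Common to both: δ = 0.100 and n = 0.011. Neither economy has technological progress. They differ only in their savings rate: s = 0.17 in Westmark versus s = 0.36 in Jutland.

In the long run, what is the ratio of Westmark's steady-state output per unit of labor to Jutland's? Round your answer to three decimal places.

Steady-state y* = [s/(n + δ)]^(α/(1−α)), so the ratio is [ (s_W/(n + δ)_W) / (s_J/(n + δ)_J) ]^0.3699.
s_W/(n + δ)_W = 0.17/0.111 = 1.5315; s_J/(n + δ)_J = 0.36/0.111 = 3.2432.
Ratio = (1.5315/3.2432)^0.3699 = 0.4722^0.3699 ≈ 0.7576

ratio ≈ 0.758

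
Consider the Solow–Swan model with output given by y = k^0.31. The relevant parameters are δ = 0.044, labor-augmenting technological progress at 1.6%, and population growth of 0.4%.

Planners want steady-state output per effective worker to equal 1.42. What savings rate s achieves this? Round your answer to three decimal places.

s ≈ 0.140

At the steady state, Δk = 0, so s·k^α = (n + g + δ)·k.
Since y* = [s/(n + g + δ)]^(α/(1−α)), we have s/(n + g + δ) = (y*)^((1−α)/α) = 1.42^2.2258 = 2.1825.
Therefore s = 2.1825 × (n + g + δ) = 2.1825 × 0.064 = 0.1397.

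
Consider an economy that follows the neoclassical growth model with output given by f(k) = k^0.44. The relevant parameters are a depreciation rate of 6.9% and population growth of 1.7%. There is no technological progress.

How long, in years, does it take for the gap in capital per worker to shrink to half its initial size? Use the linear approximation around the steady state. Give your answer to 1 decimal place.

about 14.4 years

Near the steady state the convergence rate is λ = (1 − α)(n + δ).
λ = (1 − 0.44) × 0.086 = 0.56 × 0.086 = 0.04816
Half-life = ln 2 / λ = 0.6931 / 0.04816 ≈ 14.39 years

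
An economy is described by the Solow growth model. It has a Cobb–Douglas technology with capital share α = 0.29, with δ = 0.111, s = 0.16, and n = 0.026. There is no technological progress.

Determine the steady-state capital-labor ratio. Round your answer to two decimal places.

At the steady state, Δk = 0, so s·k^α = (n + δ)·k.
Rearranging, k^(1−α) = s / (n + δ).
k^0.71 = 0.16 / (0.026 + 0.111) = 0.16 / 0.137 = 1.1679
k* = 1.1679^(1/0.71) ≈ 1.2443

k* = 1.24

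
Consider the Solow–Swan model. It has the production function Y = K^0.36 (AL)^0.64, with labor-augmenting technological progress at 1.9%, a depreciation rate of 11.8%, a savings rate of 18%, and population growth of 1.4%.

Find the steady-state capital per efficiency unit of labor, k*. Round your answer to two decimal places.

In steady state, investment equals break-even investment: s·k^α = (n + g + δ)·k.
Dividing both sides by k: k^(1−α) = s / (n + g + δ).
k^0.64 = 0.18 / (0.014 + 0.019 + 0.118) = 0.18 / 0.151 = 1.1921
k* = 1.1921^(1/0.64) ≈ 1.3159

k* ≈ 1.32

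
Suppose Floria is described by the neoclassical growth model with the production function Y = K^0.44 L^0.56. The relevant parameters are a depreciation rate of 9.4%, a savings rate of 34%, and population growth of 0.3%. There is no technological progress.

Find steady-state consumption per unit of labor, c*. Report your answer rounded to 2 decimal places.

c* = 1.77

Steady state requires s·f(k) = (n + δ)·k, i.e. s·k^α = (n + δ)·k.
Rearranging, k^(1−α) = s / (n + δ).
k^0.56 = 0.34 / (0.003 + 0.094) = 0.34 / 0.097 = 3.5052
k* = 3.5052^(1/0.56) ≈ 9.3908
y* = (k*)^α = 9.3908^0.44 ≈ 2.6791
c* = (1 − s)·y* = (1 − 0.34) × 2.6791 ≈ 1.7682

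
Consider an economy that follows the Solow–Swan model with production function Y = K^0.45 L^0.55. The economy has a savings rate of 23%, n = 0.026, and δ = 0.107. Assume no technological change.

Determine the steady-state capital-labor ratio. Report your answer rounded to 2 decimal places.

k* ≈ 2.71

Steady state requires s·f(k) = (n + δ)·k, i.e. s·k^α = (n + δ)·k.
Rearranging, k^(1−α) = s / (n + δ).
k^0.55 = 0.23 / (0.026 + 0.107) = 0.23 / 0.133 = 1.7293
k* = 1.7293^(1/0.55) ≈ 2.7070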